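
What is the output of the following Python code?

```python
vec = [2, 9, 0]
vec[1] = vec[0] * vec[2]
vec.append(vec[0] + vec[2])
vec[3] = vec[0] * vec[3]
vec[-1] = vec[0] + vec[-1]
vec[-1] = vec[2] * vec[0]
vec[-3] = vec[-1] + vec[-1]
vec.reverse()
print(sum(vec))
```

vec[1] = vec[0]*vec[2] = 2*0 = 0 → [2, 0, 0]
append vec[0]+vec[2] = 2+0 = 2 → [2, 0, 0, 2]
vec[3] = vec[0]*vec[3] = 2*2 = 4 → [2, 0, 0, 4]
vec[-1] = vec[0]+vec[-1] = 2+4 = 6 → [2, 0, 0, 6]
vec[-1] = vec[2]*vec[0] = 0*2 = 0 → [2, 0, 0, 0]
vec[-3] = vec[-1]+vec[-1] = 0+0 = 0 → [2, 0, 0, 0]
reverse → [0, 0, 0, 2]
sum = 2

2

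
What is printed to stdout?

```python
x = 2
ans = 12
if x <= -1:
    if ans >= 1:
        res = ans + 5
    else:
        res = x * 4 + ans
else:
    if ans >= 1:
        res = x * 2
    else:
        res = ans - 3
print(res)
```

4

x=2, ans=12
x <= -1 is False; ans >= 1 is True
→ res = x * 2 = 4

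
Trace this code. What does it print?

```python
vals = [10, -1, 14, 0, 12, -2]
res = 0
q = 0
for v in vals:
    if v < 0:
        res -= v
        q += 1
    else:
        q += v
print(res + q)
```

v=10: not <0; q=10
v=-1: <0, res = 0-(-1) = 1; q=11
v=14: not <0; q=25
v=0: not <0; q=25
v=12: not <0; q=37
v=-2: <0, res = 1-(-2) = 3; q=38
res+q = 3+38 = 41

41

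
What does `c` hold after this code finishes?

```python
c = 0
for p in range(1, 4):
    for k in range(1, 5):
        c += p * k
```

p=1,k=1: c = 0+1 = 1
p=1,k=2: c = 1+2 = 3
p=1,k=3: c = 3+3 = 6
p=1,k=4: c = 6+4 = 10
p=2,k=1: c = 10+2 = 12
p=2,k=2: c = 12+4 = 16
p=2,k=3: c = 16+6 = 22
p=2,k=4: c = 22+8 = 30
p=3,k=1: c = 30+3 = 33
p=3,k=2: c = 33+6 = 39
p=3,k=3: c = 39+9 = 48
p=3,k=4: c = 48+12 = 60

60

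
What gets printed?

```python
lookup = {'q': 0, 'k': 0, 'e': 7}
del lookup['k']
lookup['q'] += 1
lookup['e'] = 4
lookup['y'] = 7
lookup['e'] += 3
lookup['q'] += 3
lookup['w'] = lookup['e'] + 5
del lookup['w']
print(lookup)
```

{'q': 4, 'e': 7, 'y': 7}

del 'k' → {'q': 0, 'e': 7}
lookup['q'] = 0+1 = 1 → {'q': 1, 'e': 7}
lookup['e'] = 4 → {'q': 1, 'e': 4}
lookup['y'] = 7 → {'q': 1, 'e': 4, 'y': 7}
lookup['e'] = 4+3 = 7 → {'q': 1, 'e': 7, 'y': 7}
lookup['q'] = 1+3 = 4 → {'q': 4, 'e': 7, 'y': 7}
lookup['w'] = lookup['e']+5 = 12 → {'q': 4, 'e': 7, 'y': 7, 'w': 12}
del 'w' → {'q': 4, 'e': 7, 'y': 7}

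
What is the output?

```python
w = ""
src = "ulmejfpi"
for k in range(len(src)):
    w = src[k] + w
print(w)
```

ipfjemlu

k=0: prepend 'u' → 'u'
k=1: prepend 'l' → 'lu'
k=2: prepend 'm' → 'mlu'
k=3: prepend 'e' → 'emlu'
k=4: prepend 'j' → 'jemlu'
k=5: prepend 'f' → 'fjemlu'
k=6: prepend 'p' → 'pfjemlu'
k=7: prepend 'i' → 'ipfjemlu'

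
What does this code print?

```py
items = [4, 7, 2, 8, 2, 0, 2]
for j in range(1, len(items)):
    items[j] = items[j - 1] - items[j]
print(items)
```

[4, -3, -5, -13, -15, -15, -17]

j=1: items[1] = 4-7 = -3 → [4, -3, 2, 8, 2, 0, 2]
j=2: items[2] = (-3)-2 = -5 → [4, -3, -5, 8, 2, 0, 2]
j=3: items[3] = (-5)-8 = -13 → [4, -3, -5, -13, 2, 0, 2]
j=4: items[4] = (-13)-2 = -15 → [4, -3, -5, -13, -15, 0, 2]
j=5: items[5] = (-15)-0 = -15 → [4, -3, -5, -13, -15, -15, 2]
j=6: items[6] = (-15)-2 = -17 → [4, -3, -5, -13, -15, -15, -17]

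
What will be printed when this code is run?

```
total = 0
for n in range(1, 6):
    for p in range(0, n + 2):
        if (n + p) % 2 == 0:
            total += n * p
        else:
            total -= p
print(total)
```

n=1,p=0: odd sum, total = 0-0 = 0
n=1,p=1: even sum, total = 0+1 = 1
n=1,p=2: odd sum, total = 1-2 = -1
n=2,p=0: even sum, total = (-1)+0 = -1
n=2,p=1: odd sum, total = (-1)-1 = -2
n=2,p=2: even sum, total = (-2)+4 = 2
n=2,p=3: odd sum, total = 2-3 = -1
n=3,p=0: odd sum, total = (-1)-0 = -1
n=3,p=1: even sum, total = (-1)+3 = 2
n=3,p=2: odd sum, total = 2-2 = 0
n=3,p=3: even sum, total = 0+9 = 9
n=3,p=4: odd sum, total = 9-4 = 5
n=4,p=0: even sum, total = 5+0 = 5
n=4,p=1: odd sum, total = 5-1 = 4
n=4,p=2: even sum, total = 4+8 = 12
n=4,p=3: odd sum, total = 12-3 = 9
n=4,p=4: even sum, total = 9+16 = 25
n=4,p=5: odd sum, total = 25-5 = 20
n=5,p=0: odd sum, total = 20-0 = 20
n=5,p=1: even sum, total = 20+5 = 25
n=5,p=2: odd sum, total = 25-2 = 23
n=5,p=3: even sum, total = 23+15 = 38
n=5,p=4: odd sum, total = 38-4 = 34
n=5,p=5: even sum, total = 34+25 = 59
n=5,p=6: odd sum, total = 59-6 = 53

53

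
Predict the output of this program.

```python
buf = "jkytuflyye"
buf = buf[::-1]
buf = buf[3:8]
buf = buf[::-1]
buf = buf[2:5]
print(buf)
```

reverse → 'eyylfutykj'
slice [3:8] → 'lfuty'
reverse → 'ytufl'
slice [2:5] → 'ufl'

ufl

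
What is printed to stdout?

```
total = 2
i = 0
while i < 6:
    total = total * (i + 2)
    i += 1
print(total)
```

10080

i=0: total = 2*2 = 4
i=1: total = 4*3 = 12
i=2: total = 12*4 = 48
i=3: total = 48*5 = 240
i=4: total = 240*6 = 1440
i=5: total = 1440*7 = 10080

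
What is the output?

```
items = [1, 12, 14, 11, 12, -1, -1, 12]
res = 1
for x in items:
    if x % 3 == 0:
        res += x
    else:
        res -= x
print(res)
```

x=1: not %3==0, res = 1-1 = 0
x=12: %3==0, res = 0+12 = 12
x=14: not %3==0, res = 12-14 = -2
x=11: not %3==0, res = (-2)-11 = -13
x=12: %3==0, res = (-13)+12 = -1
x=-1: not %3==0, res = (-1)-(-1) = 0
x=-1: not %3==0, res = 0-(-1) = 1
x=12: %3==0, res = 1+12 = 13

13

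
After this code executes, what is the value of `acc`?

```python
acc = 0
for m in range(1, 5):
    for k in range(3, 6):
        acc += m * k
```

m=1,k=3: acc = 0+3 = 3
m=1,k=4: acc = 3+4 = 7
m=1,k=5: acc = 7+5 = 12
m=2,k=3: acc = 12+6 = 18
m=2,k=4: acc = 18+8 = 26
m=2,k=5: acc = 26+10 = 36
m=3,k=3: acc = 36+9 = 45
m=3,k=4: acc = 45+12 = 57
m=3,k=5: acc = 57+15 = 72
m=4,k=3: acc = 72+12 = 84
m=4,k=4: acc = 84+16 = 100
m=4,k=5: acc = 100+20 = 120

120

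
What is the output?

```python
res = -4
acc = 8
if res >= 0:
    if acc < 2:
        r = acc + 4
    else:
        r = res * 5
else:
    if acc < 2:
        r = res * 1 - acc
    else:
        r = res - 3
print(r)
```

res=-4, acc=8
res >= 0 is False; acc < 2 is False
→ r = res - 3 = -7

-7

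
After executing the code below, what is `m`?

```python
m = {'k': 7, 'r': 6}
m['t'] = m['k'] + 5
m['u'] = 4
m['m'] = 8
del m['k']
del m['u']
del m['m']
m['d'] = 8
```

{'r': 6, 't': 12, 'd': 8}

m['t'] = m['k']+5 = 12 → {'k': 7, 'r': 6, 't': 12}
m['u'] = 4 → {'k': 7, 'r': 6, 't': 12, 'u': 4}
m['m'] = 8 → {'k': 7, 'r': 6, 't': 12, 'u': 4, 'm': 8}
del 'k' → {'r': 6, 't': 12, 'u': 4, 'm': 8}
del 'u' → {'r': 6, 't': 12, 'm': 8}
del 'm' → {'r': 6, 't': 12}
m['d'] = 8 → {'r': 6, 't': 12, 'd': 8}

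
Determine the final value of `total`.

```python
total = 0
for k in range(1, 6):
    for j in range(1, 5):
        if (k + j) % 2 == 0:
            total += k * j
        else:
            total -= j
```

k=1,j=1: even sum, total = 0+1 = 1
k=1,j=2: odd sum, total = 1-2 = -1
k=1,j=3: even sum, total = (-1)+3 = 2
k=1,j=4: odd sum, total = 2-4 = -2
k=2,j=1: odd sum, total = (-2)-1 = -3
k=2,j=2: even sum, total = (-3)+4 = 1
k=2,j=3: odd sum, total = 1-3 = -2
k=2,j=4: even sum, total = (-2)+8 = 6
k=3,j=1: even sum, total = 6+3 = 9
k=3,j=2: odd sum, total = 9-2 = 7
k=3,j=3: even sum, total = 7+9 = 16
k=3,j=4: odd sum, total = 16-4 = 12
k=4,j=1: odd sum, total = 12-1 = 11
k=4,j=2: even sum, total = 11+8 = 19
k=4,j=3: odd sum, total = 19-3 = 16
k=4,j=4: even sum, total = 16+16 = 32
k=5,j=1: even sum, total = 32+5 = 37
k=5,j=2: odd sum, total = 37-2 = 35
k=5,j=3: even sum, total = 35+15 = 50
k=5,j=4: odd sum, total = 50-4 = 46

46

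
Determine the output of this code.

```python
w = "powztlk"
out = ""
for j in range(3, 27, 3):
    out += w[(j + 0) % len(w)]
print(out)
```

zkwlotpz

j=3: add w[3]='z' → 'z'
j=6: add w[6]='k' → 'zk'
j=9: add w[2]='w' → 'zkw'
j=12: add w[5]='l' → 'zkwl'
j=15: add w[1]='o' → 'zkwlo'
j=18: add w[4]='t' → 'zkwlot'
j=21: add w[0]='p' → 'zkwlotp'
j=24: add w[3]='z' → 'zkwlotpz'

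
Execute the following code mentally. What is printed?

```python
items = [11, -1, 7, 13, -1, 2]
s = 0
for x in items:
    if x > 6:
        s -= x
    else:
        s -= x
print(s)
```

x=11: >6, s = 0-11 = -11
x=-1: not >6, s = (-11)-(-1) = -10
x=7: >6, s = (-10)-7 = -17
x=13: >6, s = (-17)-13 = -30
x=-1: not >6, s = (-30)-(-1) = -29
x=2: not >6, s = (-29)-2 = -31

-31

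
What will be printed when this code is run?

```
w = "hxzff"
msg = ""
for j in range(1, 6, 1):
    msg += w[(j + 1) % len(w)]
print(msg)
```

zffhx

j=1: add w[2]='z' → 'z'
j=2: add w[3]='f' → 'zf'
j=3: add w[4]='f' → 'zff'
j=4: add w[0]='h' → 'zffh'
j=5: add w[1]='x' → 'zffhx'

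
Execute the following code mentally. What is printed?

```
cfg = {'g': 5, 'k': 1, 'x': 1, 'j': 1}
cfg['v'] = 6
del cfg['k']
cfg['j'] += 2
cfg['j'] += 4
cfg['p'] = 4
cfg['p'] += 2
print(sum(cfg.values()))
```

cfg['v'] = 6 → {'g': 5, 'k': 1, 'x': 1, 'j': 1, 'v': 6}
del 'k' → {'g': 5, 'x': 1, 'j': 1, 'v': 6}
cfg['j'] = 1+2 = 3 → {'g': 5, 'x': 1, 'j': 3, 'v': 6}
cfg['j'] = 3+4 = 7 → {'g': 5, 'x': 1, 'j': 7, 'v': 6}
cfg['p'] = 4 → {'g': 5, 'x': 1, 'j': 7, 'v': 6, 'p': 4}
cfg['p'] = 4+2 = 6 → {'g': 5, 'x': 1, 'j': 7, 'v': 6, 'p': 6}
sum of values = 25

25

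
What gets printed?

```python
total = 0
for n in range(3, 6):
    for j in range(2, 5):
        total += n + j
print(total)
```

63

n=3,j=2: total = 0+5 = 5
n=3,j=3: total = 5+6 = 11
n=3,j=4: total = 11+7 = 18
n=4,j=2: total = 18+6 = 24
n=4,j=3: total = 24+7 = 31
n=4,j=4: total = 31+8 = 39
n=5,j=2: total = 39+7 = 46
n=5,j=3: total = 46+8 = 54
n=5,j=4: total = 54+9 = 63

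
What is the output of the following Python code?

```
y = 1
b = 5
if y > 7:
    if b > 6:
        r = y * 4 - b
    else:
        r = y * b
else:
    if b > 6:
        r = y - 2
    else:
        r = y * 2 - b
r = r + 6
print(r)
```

3

y=1, b=5
y > 7 is False; b > 6 is False
→ r = y * 2 - b = -3
r = (-3)+6 = 3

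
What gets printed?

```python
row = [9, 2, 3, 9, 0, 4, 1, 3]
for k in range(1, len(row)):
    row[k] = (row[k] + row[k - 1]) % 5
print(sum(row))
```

k=1: row[1] = (2+9)%5 = 1 → [9, 1, 3, 9, 0, 4, 1, 3]
k=2: row[2] = (3+1)%5 = 4 → [9, 1, 4, 9, 0, 4, 1, 3]
k=3: row[3] = (9+4)%5 = 3 → [9, 1, 4, 3, 0, 4, 1, 3]
k=4: row[4] = (0+3)%5 = 3 → [9, 1, 4, 3, 3, 4, 1, 3]
k=5: row[5] = (4+3)%5 = 2 → [9, 1, 4, 3, 3, 2, 1, 3]
k=6: row[6] = (1+2)%5 = 3 → [9, 1, 4, 3, 3, 2, 3, 3]
k=7: row[7] = (3+3)%5 = 1 → [9, 1, 4, 3, 3, 2, 3, 1]
sum = 26

26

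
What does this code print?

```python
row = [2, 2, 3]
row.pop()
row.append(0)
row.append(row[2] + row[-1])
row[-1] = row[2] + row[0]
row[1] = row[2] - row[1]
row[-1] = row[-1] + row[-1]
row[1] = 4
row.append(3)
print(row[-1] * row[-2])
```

12

pop() removes 3 → [2, 2]
append 0 → [2, 2, 0]
append row[2]+row[-1] = 0+0 = 0 → [2, 2, 0, 0]
row[-1] = row[2]+row[0] = 0+2 = 2 → [2, 2, 0, 2]
row[1] = row[2]-row[1] = 0-2 = -2 → [2, -2, 0, 2]
row[-1] = row[-1]+row[-1] = 2+2 = 4 → [2, -2, 0, 4]
row[1] = 4 → [2, 4, 0, 4]
append 3 → [2, 4, 0, 4, 3]
row[-1]*row[-2] = 3*4 = 12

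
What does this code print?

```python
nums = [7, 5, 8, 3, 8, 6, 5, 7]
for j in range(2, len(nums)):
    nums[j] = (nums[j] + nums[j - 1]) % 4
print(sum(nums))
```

j=2: nums[2] = (8+5)%4 = 1 → [7, 5, 1, 3, 8, 6, 5, 7]
j=3: nums[3] = (3+1)%4 = 0 → [7, 5, 1, 0, 8, 6, 5, 7]
j=4: nums[4] = (8+0)%4 = 0 → [7, 5, 1, 0, 0, 6, 5, 7]
j=5: nums[5] = (6+0)%4 = 2 → [7, 5, 1, 0, 0, 2, 5, 7]
j=6: nums[6] = (5+2)%4 = 3 → [7, 5, 1, 0, 0, 2, 3, 7]
j=7: nums[7] = (7+3)%4 = 2 → [7, 5, 1, 0, 0, 2, 3, 2]
sum = 20

20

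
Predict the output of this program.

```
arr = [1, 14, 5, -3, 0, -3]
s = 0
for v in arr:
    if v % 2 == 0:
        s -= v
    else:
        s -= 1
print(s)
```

-18

v=1: not even, s = 0-1 = -1
v=14: even, s = (-1)-14 = -15
v=5: not even, s = (-15)-1 = -16
v=-3: not even, s = (-16)-1 = -17
v=0: even, s = (-17)-0 = -17
v=-3: not even, s = (-17)-1 = -18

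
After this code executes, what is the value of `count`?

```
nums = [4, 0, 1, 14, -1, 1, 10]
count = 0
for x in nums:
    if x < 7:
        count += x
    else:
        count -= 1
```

x=4: <7, count = 0+4 = 4
x=0: <7, count = 4+0 = 4
x=1: <7, count = 4+1 = 5
x=14: not <7, count = 5-1 = 4
x=-1: <7, count = 4+(-1) = 3
x=1: <7, count = 3+1 = 4
x=10: not <7, count = 4-1 = 3

3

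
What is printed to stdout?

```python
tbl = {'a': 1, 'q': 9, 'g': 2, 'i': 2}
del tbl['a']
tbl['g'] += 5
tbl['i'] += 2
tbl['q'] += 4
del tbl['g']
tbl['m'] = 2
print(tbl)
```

{'q': 13, 'i': 4, 'm': 2}

del 'a' → {'q': 9, 'g': 2, 'i': 2}
tbl['g'] = 2+5 = 7 → {'q': 9, 'g': 7, 'i': 2}
tbl['i'] = 2+2 = 4 → {'q': 9, 'g': 7, 'i': 4}
tbl['q'] = 9+4 = 13 → {'q': 13, 'g': 7, 'i': 4}
del 'g' → {'q': 13, 'i': 4}
tbl['m'] = 2 → {'q': 13, 'i': 4, 'm': 2}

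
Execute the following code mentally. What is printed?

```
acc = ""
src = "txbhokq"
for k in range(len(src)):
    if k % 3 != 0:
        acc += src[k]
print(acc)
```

k=0: skip
k=1: add 'x' → 'x'
k=2: add 'b' → 'xb'
k=3: skip
k=4: add 'o' → 'xbo'
k=5: add 'k' → 'xbok'
k=6: skip

xbok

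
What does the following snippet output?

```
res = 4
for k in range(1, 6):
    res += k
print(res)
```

k=1: res = 4+1 = 5
k=2: res = 5+2 = 7
k=3: res = 7+3 = 10
k=4: res = 10+4 = 14
k=5: res = 14+5 = 19

19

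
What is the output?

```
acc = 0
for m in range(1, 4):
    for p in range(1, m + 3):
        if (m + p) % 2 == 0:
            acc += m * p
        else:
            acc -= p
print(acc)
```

31

m=1,p=1: even sum, acc = 0+1 = 1
m=1,p=2: odd sum, acc = 1-2 = -1
m=1,p=3: even sum, acc = (-1)+3 = 2
m=2,p=1: odd sum, acc = 2-1 = 1
m=2,p=2: even sum, acc = 1+4 = 5
m=2,p=3: odd sum, acc = 5-3 = 2
m=2,p=4: even sum, acc = 2+8 = 10
m=3,p=1: even sum, acc = 10+3 = 13
m=3,p=2: odd sum, acc = 13-2 = 11
m=3,p=3: even sum, acc = 11+9 = 20
m=3,p=4: odd sum, acc = 20-4 = 16
m=3,p=5: even sum, acc = 16+15 = 31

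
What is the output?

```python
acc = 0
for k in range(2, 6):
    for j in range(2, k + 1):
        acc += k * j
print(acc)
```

k=2,j=2: acc = 0+4 = 4
k=3,j=2: acc = 4+6 = 10
k=3,j=3: acc = 10+9 = 19
k=4,j=2: acc = 19+8 = 27
k=4,j=3: acc = 27+12 = 39
k=4,j=4: acc = 39+16 = 55
k=5,j=2: acc = 55+10 = 65
k=5,j=3: acc = 65+15 = 80
k=5,j=4: acc = 80+20 = 100
k=5,j=5: acc = 100+25 = 125

125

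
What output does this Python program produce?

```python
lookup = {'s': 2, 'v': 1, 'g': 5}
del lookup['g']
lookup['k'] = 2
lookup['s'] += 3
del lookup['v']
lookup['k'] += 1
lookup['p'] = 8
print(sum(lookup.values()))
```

16

del 'g' → {'s': 2, 'v': 1}
lookup['k'] = 2 → {'s': 2, 'v': 1, 'k': 2}
lookup['s'] = 2+3 = 5 → {'s': 5, 'v': 1, 'k': 2}
del 'v' → {'s': 5, 'k': 2}
lookup['k'] = 2+1 = 3 → {'s': 5, 'k': 3}
lookup['p'] = 8 → {'s': 5, 'k': 3, 'p': 8}
sum of values = 16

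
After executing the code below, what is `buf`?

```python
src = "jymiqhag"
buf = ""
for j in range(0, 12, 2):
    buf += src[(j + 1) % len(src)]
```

'yihgyi'

j=0: add src[1]='y' → 'y'
j=2: add src[3]='i' → 'yi'
j=4: add src[5]='h' → 'yih'
j=6: add src[7]='g' → 'yihg'
j=8: add src[1]='y' → 'yihgy'
j=10: add src[3]='i' → 'yihgyi'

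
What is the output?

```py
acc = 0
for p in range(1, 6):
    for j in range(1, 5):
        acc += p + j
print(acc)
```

p=1,j=1: acc = 0+2 = 2
p=1,j=2: acc = 2+3 = 5
p=1,j=3: acc = 5+4 = 9
p=1,j=4: acc = 9+5 = 14
p=2,j=1: acc = 14+3 = 17
p=2,j=2: acc = 17+4 = 21
p=2,j=3: acc = 21+5 = 26
p=2,j=4: acc = 26+6 = 32
p=3,j=1: acc = 32+4 = 36
p=3,j=2: acc = 36+5 = 41
p=3,j=3: acc = 41+6 = 47
p=3,j=4: acc = 47+7 = 54
p=4,j=1: acc = 54+5 = 59
p=4,j=2: acc = 59+6 = 65
p=4,j=3: acc = 65+7 = 72
p=4,j=4: acc = 72+8 = 80
p=5,j=1: acc = 80+6 = 86
p=5,j=2: acc = 86+7 = 93
p=5,j=3: acc = 93+8 = 101
p=5,j=4: acc = 101+9 = 110

110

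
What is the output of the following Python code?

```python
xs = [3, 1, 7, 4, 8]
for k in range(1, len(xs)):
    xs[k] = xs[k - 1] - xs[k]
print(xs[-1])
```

-17

k=1: xs[1] = 3-1 = 2 → [3, 2, 7, 4, 8]
k=2: xs[2] = 2-7 = -5 → [3, 2, -5, 4, 8]
k=3: xs[3] = (-5)-4 = -9 → [3, 2, -5, -9, 8]
k=4: xs[4] = (-9)-8 = -17 → [3, 2, -5, -9, -17]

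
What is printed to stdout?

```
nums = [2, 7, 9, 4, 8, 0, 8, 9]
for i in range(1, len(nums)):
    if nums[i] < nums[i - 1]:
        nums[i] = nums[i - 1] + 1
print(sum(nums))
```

78

i=1: 7>=2, unchanged → [2, 7, 9, 4, 8, 0, 8, 9]
i=2: 9>=7, unchanged → [2, 7, 9, 4, 8, 0, 8, 9]
i=3: 4<9, nums[3] = 9+1 = 10 → [2, 7, 9, 10, 8, 0, 8, 9]
i=4: 8<10, nums[4] = 10+1 = 11 → [2, 7, 9, 10, 11, 0, 8, 9]
i=5: 0<11, nums[5] = 11+1 = 12 → [2, 7, 9, 10, 11, 12, 8, 9]
i=6: 8<12, nums[6] = 12+1 = 13 → [2, 7, 9, 10, 11, 12, 13, 9]
i=7: 9<13, nums[7] = 13+1 = 14 → [2, 7, 9, 10, 11, 12, 13, 14]
sum = 78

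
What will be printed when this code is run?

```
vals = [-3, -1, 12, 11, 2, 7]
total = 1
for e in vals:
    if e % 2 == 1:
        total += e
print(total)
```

15

e=-3: odd, total = 1+(-3) = -2
e=-1: odd, total = (-2)+(-1) = -3
e=12: not odd
e=11: odd, total = (-3)+11 = 8
e=2: not odd
e=7: odd, total = 8+7 = 15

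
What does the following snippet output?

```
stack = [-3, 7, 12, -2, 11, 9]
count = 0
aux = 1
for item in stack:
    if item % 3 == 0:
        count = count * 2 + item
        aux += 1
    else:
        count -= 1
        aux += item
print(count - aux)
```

-7

item=-3: %3==0, count = 0*2+(-3) = -3; aux=2
item=7: not %3==0, count = (-3)-1 = -4; aux=9
item=12: %3==0, count = (-4)*2+12 = 4; aux=10
item=-2: not %3==0, count = 4-1 = 3; aux=8
item=11: not %3==0, count = 3-1 = 2; aux=19
item=9: %3==0, count = 2*2+9 = 13; aux=20
count-aux = 13-20 = -7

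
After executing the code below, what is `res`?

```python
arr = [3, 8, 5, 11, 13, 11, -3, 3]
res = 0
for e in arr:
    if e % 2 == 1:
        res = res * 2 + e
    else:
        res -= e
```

e=3: odd, res = 0*2+3 = 3
e=8: not odd, res = 3-8 = -5
e=5: odd, res = (-5)*2+5 = -5
e=11: odd, res = (-5)*2+11 = 1
e=13: odd, res = 1*2+13 = 15
e=11: odd, res = 15*2+11 = 41
e=-3: odd, res = 41*2+(-3) = 79
e=3: odd, res = 79*2+3 = 161

161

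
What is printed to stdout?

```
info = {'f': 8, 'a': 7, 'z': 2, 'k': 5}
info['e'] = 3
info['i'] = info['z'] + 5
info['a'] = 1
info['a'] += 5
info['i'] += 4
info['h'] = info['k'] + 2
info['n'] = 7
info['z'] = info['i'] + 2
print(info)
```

{'f': 8, 'a': 6, 'z': 13, 'k': 5, 'e': 3, 'i': 11, 'h': 7, 'n': 7}

info['e'] = 3 → {'f': 8, 'a': 7, 'z': 2, 'k': 5, 'e': 3}
info['i'] = info['z']+5 = 7 → {'f': 8, 'a': 7, 'z': 2, 'k': 5, 'e': 3, 'i': 7}
info['a'] = 1 → {'f': 8, 'a': 1, 'z': 2, 'k': 5, 'e': 3, 'i': 7}
info['a'] = 1+5 = 6 → {'f': 8, 'a': 6, 'z': 2, 'k': 5, 'e': 3, 'i': 7}
info['i'] = 7+4 = 11 → {'f': 8, 'a': 6, 'z': 2, 'k': 5, 'e': 3, 'i': 11}
info['h'] = info['k']+2 = 7 → {'f': 8, 'a': 6, 'z': 2, 'k': 5, 'e': 3, 'i': 11, 'h': 7}
info['n'] = 7 → {'f': 8, 'a': 6, 'z': 2, 'k': 5, 'e': 3, 'i': 11, 'h': 7, 'n': 7}
info['z'] = info['i']+2 = 13 → {'f': 8, 'a': 6, 'z': 13, 'k': 5, 'e': 3, 'i': 11, 'h': 7, 'n': 7}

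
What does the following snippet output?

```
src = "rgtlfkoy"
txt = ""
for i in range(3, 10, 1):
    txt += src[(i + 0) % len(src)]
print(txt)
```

i=3: add src[3]='l' → 'l'
i=4: add src[4]='f' → 'lf'
i=5: add src[5]='k' → 'lfk'
i=6: add src[6]='o' → 'lfko'
i=7: add src[7]='y' → 'lfkoy'
i=8: add src[0]='r' → 'lfkoyr'
i=9: add src[1]='g' → 'lfkoyrg'

lfkoyrg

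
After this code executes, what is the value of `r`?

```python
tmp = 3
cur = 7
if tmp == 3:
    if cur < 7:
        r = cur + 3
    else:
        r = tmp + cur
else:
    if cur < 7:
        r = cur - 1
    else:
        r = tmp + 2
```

tmp=3, cur=7
tmp == 3 is True; cur < 7 is False
→ r = tmp + cur = 10

10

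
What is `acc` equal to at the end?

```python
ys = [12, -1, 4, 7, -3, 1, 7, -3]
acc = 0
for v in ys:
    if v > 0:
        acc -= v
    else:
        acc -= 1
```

-34

v=12: >0, acc = 0-12 = -12
v=-1: not >0, acc = (-12)-1 = -13
v=4: >0, acc = (-13)-4 = -17
v=7: >0, acc = (-17)-7 = -24
v=-3: not >0, acc = (-24)-1 = -25
v=1: >0, acc = (-25)-1 = -26
v=7: >0, acc = (-26)-7 = -33
v=-3: not >0, acc = (-33)-1 = -34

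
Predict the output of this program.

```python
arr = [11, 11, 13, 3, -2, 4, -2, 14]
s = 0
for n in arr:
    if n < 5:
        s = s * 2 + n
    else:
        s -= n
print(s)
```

n=11: not <5, s = 0-11 = -11
n=11: not <5, s = (-11)-11 = -22
n=13: not <5, s = (-22)-13 = -35
n=3: <5, s = (-35)*2+3 = -67
n=-2: <5, s = (-67)*2+(-2) = -136
n=4: <5, s = (-136)*2+4 = -268
n=-2: <5, s = (-268)*2+(-2) = -538
n=14: not <5, s = (-538)-14 = -552

-552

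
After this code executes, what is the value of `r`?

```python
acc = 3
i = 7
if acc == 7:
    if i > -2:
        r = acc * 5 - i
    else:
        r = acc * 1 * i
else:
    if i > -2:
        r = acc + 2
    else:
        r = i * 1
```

acc=3, i=7
acc == 7 is False; i > -2 is True
→ r = acc + 2 = 5

5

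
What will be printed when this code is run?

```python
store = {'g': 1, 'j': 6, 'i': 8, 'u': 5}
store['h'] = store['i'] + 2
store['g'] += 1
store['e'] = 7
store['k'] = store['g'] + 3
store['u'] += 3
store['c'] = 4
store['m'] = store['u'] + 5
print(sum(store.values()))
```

store['h'] = store['i']+2 = 10 → {'g': 1, 'j': 6, 'i': 8, 'u': 5, 'h': 10}
store['g'] = 1+1 = 2 → {'g': 2, 'j': 6, 'i': 8, 'u': 5, 'h': 10}
store['e'] = 7 → {'g': 2, 'j': 6, 'i': 8, 'u': 5, 'h': 10, 'e': 7}
store['k'] = store['g']+3 = 5 → {'g': 2, 'j': 6, 'i': 8, 'u': 5, 'h': 10, 'e': 7, 'k': 5}
store['u'] = 5+3 = 8 → {'g': 2, 'j': 6, 'i': 8, 'u': 8, 'h': 10, 'e': 7, 'k': 5}
store['c'] = 4 → {'g': 2, 'j': 6, 'i': 8, 'u': 8, 'h': 10, 'e': 7, 'k': 5, 'c': 4}
store['m'] = store['u']+5 = 13 → {'g': 2, 'j': 6, 'i': 8, 'u': 8, 'h': 10, 'e': 7, 'k': 5, 'c': 4, 'm': 13}
sum of values = 63

63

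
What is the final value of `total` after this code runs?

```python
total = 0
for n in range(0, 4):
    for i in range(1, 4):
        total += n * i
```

n=0,i=1: total = 0+0 = 0
n=0,i=2: total = 0+0 = 0
n=0,i=3: total = 0+0 = 0
n=1,i=1: total = 0+1 = 1
n=1,i=2: total = 1+2 = 3
n=1,i=3: total = 3+3 = 6
n=2,i=1: total = 6+2 = 8
n=2,i=2: total = 8+4 = 12
n=2,i=3: total = 12+6 = 18
n=3,i=1: total = 18+3 = 21
n=3,i=2: total = 21+6 = 27
n=3,i=3: total = 27+9 = 36

36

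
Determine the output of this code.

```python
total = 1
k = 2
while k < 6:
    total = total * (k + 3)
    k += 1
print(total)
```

k=2: total = 1*5 = 5
k=3: total = 5*6 = 30
k=4: total = 30*7 = 210
k=5: total = 210*8 = 1680

1680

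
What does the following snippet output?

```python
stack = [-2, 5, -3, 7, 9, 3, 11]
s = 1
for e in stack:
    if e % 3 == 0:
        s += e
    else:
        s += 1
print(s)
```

14

e=-2: not %3==0, s = 1+1 = 2
e=5: not %3==0, s = 2+1 = 3
e=-3: %3==0, s = 3+(-3) = 0
e=7: not %3==0, s = 0+1 = 1
e=9: %3==0, s = 1+9 = 10
e=3: %3==0, s = 10+3 = 13
e=11: not %3==0, s = 13+1 = 14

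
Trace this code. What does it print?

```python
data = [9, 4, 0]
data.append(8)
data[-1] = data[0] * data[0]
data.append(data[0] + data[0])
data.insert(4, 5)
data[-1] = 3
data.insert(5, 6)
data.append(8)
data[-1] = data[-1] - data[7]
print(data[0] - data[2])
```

9

append 8 → [9, 4, 0, 8]
data[-1] = data[0]*data[0] = 9*9 = 81 → [9, 4, 0, 81]
append data[0]+data[0] = 9+9 = 18 → [9, 4, 0, 81, 18]
insert 5 at 4 → [9, 4, 0, 81, 5, 18]
data[-1] = 3 → [9, 4, 0, 81, 5, 3]
insert 6 at 5 → [9, 4, 0, 81, 5, 6, 3]
append 8 → [9, 4, 0, 81, 5, 6, 3, 8]
data[-1] = data[-1]-data[7] = 8-8 = 0 → [9, 4, 0, 81, 5, 6, 3, 0]
data[0]-data[2] = 9-0 = 9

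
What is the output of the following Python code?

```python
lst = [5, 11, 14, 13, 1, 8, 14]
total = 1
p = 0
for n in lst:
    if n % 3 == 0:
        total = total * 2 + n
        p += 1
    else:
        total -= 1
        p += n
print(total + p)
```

n=5: not %3==0, total = 1-1 = 0; p=5
n=11: not %3==0, total = 0-1 = -1; p=16
n=14: not %3==0, total = (-1)-1 = -2; p=30
n=13: not %3==0, total = (-2)-1 = -3; p=43
n=1: not %3==0, total = (-3)-1 = -4; p=44
n=8: not %3==0, total = (-4)-1 = -5; p=52
n=14: not %3==0, total = (-5)-1 = -6; p=66
total+p = (-6)+66 = 60

60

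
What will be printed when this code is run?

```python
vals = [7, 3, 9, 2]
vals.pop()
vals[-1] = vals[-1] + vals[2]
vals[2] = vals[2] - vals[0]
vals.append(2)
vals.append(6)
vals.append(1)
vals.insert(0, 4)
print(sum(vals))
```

34

pop() removes 2 → [7, 3, 9]
vals[-1] = vals[-1]+vals[2] = 9+9 = 18 → [7, 3, 18]
vals[2] = vals[2]-vals[0] = 18-7 = 11 → [7, 3, 11]
append 2 → [7, 3, 11, 2]
append 6 → [7, 3, 11, 2, 6]
append 1 → [7, 3, 11, 2, 6, 1]
insert 4 at 0 → [4, 7, 3, 11, 2, 6, 1]
sum = 34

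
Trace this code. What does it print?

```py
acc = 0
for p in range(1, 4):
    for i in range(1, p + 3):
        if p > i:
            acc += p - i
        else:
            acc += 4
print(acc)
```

p=1,i=1: not 1>1, acc = 0+4 = 4
p=1,i=2: not 1>2, acc = 4+4 = 8
p=1,i=3: not 1>3, acc = 8+4 = 12
p=2,i=1: 2>1, acc = 12+1 = 13
p=2,i=2: not 2>2, acc = 13+4 = 17
p=2,i=3: not 2>3, acc = 17+4 = 21
p=2,i=4: not 2>4, acc = 21+4 = 25
p=3,i=1: 3>1, acc = 25+2 = 27
p=3,i=2: 3>2, acc = 27+1 = 28
p=3,i=3: not 3>3, acc = 28+4 = 32
p=3,i=4: not 3>4, acc = 32+4 = 36
p=3,i=5: not 3>5, acc = 36+4 = 40

40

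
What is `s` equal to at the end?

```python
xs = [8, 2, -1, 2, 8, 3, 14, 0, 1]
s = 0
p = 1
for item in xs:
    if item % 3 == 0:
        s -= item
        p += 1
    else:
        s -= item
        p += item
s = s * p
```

item=8: not %3==0, s = 0-8 = -8; p=9
item=2: not %3==0, s = (-8)-2 = -10; p=11
item=-1: not %3==0, s = (-10)-(-1) = -9; p=10
item=2: not %3==0, s = (-9)-2 = -11; p=12
item=8: not %3==0, s = (-11)-8 = -19; p=20
item=3: %3==0, s = (-19)-3 = -22; p=21
item=14: not %3==0, s = (-22)-14 = -36; p=35
item=0: %3==0, s = (-36)-0 = -36; p=36
item=1: not %3==0, s = (-36)-1 = -37; p=37
s*p = (-37)*37 = -1369

-1369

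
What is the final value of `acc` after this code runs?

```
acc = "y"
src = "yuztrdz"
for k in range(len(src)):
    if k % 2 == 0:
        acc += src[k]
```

'yyzrz'

k=0: add 'y' → 'yy'
k=1: skip
k=2: add 'z' → 'yyz'
k=3: skip
k=4: add 'r' → 'yyzr'
k=5: skip
k=6: add 'z' → 'yyzrz'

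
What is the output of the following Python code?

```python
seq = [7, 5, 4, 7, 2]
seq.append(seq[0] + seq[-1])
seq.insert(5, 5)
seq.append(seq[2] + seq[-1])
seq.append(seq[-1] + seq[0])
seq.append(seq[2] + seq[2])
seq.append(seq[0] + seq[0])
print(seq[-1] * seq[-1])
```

196

append seq[0]+seq[-1] = 7+2 = 9 → [7, 5, 4, 7, 2, 9]
insert 5 at 5 → [7, 5, 4, 7, 2, 5, 9]
append seq[2]+seq[-1] = 4+9 = 13 → [7, 5, 4, 7, 2, 5, 9, 13]
append seq[-1]+seq[0] = 13+7 = 20 → [7, 5, 4, 7, 2, 5, 9, 13, 20]
append seq[2]+seq[2] = 4+4 = 8 → [7, 5, 4, 7, 2, 5, 9, 13, 20, 8]
append seq[0]+seq[0] = 7+7 = 14 → [7, 5, 4, 7, 2, 5, 9, 13, 20, 8, 14]
seq[-1]*seq[-1] = 14*14 = 196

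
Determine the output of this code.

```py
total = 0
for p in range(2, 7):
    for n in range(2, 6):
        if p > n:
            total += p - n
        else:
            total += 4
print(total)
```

p=2,n=2: not 2>2, total = 0+4 = 4
p=2,n=3: not 2>3, total = 4+4 = 8
p=2,n=4: not 2>4, total = 8+4 = 12
p=2,n=5: not 2>5, total = 12+4 = 16
p=3,n=2: 3>2, total = 16+1 = 17
p=3,n=3: not 3>3, total = 17+4 = 21
p=3,n=4: not 3>4, total = 21+4 = 25
p=3,n=5: not 3>5, total = 25+4 = 29
p=4,n=2: 4>2, total = 29+2 = 31
p=4,n=3: 4>3, total = 31+1 = 32
p=4,n=4: not 4>4, total = 32+4 = 36
p=4,n=5: not 4>5, total = 36+4 = 40
p=5,n=2: 5>2, total = 40+3 = 43
p=5,n=3: 5>3, total = 43+2 = 45
p=5,n=4: 5>4, total = 45+1 = 46
p=5,n=5: not 5>5, total = 46+4 = 50
p=6,n=2: 6>2, total = 50+4 = 54
p=6,n=3: 6>3, total = 54+3 = 57
p=6,n=4: 6>4, total = 57+2 = 59
p=6,n=5: 6>5, total = 59+1 = 60

60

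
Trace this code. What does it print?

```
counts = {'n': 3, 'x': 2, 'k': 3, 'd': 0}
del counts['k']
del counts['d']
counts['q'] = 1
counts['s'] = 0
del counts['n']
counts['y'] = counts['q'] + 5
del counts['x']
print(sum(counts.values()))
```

7

del 'k' → {'n': 3, 'x': 2, 'd': 0}
del 'd' → {'n': 3, 'x': 2}
counts['q'] = 1 → {'n': 3, 'x': 2, 'q': 1}
counts['s'] = 0 → {'n': 3, 'x': 2, 'q': 1, 's': 0}
del 'n' → {'x': 2, 'q': 1, 's': 0}
counts['y'] = counts['q']+5 = 6 → {'x': 2, 'q': 1, 's': 0, 'y': 6}
del 'x' → {'q': 1, 's': 0, 'y': 6}
sum of values = 7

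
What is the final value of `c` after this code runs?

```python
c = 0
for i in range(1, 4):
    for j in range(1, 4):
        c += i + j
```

i=1,j=1: c = 0+2 = 2
i=1,j=2: c = 2+3 = 5
i=1,j=3: c = 5+4 = 9
i=2,j=1: c = 9+3 = 12
i=2,j=2: c = 12+4 = 16
i=2,j=3: c = 16+5 = 21
i=3,j=1: c = 21+4 = 25
i=3,j=2: c = 25+5 = 30
i=3,j=3: c = 30+6 = 36

36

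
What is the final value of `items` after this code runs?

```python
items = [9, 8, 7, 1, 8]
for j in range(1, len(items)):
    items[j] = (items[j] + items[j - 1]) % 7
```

j=1: items[1] = (8+9)%7 = 3 → [9, 3, 7, 1, 8]
j=2: items[2] = (7+3)%7 = 3 → [9, 3, 3, 1, 8]
j=3: items[3] = (1+3)%7 = 4 → [9, 3, 3, 4, 8]
j=4: items[4] = (8+4)%7 = 5 → [9, 3, 3, 4, 5]

[9, 3, 3, 4, 5]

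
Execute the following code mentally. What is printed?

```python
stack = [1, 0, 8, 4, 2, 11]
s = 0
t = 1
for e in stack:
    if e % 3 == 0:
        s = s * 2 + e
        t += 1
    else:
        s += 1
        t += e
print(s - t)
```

e=1: not %3==0, s = 0+1 = 1; t=2
e=0: %3==0, s = 1*2+0 = 2; t=3
e=8: not %3==0, s = 2+1 = 3; t=11
e=4: not %3==0, s = 3+1 = 4; t=15
e=2: not %3==0, s = 4+1 = 5; t=17
e=11: not %3==0, s = 5+1 = 6; t=28
s-t = 6-28 = -22

-22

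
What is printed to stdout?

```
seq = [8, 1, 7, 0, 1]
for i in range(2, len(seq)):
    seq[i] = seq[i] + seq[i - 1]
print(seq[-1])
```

i=2: seq[2] = 7+1 = 8 → [8, 1, 8, 0, 1]
i=3: seq[3] = 0+8 = 8 → [8, 1, 8, 8, 1]
i=4: seq[4] = 1+8 = 9 → [8, 1, 8, 8, 9]

9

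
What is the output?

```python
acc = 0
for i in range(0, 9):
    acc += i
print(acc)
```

36

i=0: acc = 0+0 = 0
i=1: acc = 0+1 = 1
i=2: acc = 1+2 = 3
i=3: acc = 3+3 = 6
i=4: acc = 6+4 = 10
i=5: acc = 10+5 = 15
i=6: acc = 15+6 = 21
i=7: acc = 21+7 = 28
i=8: acc = 28+8 = 36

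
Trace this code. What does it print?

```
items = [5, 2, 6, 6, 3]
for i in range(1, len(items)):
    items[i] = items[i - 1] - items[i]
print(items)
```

[5, 3, -3, -9, -12]

i=1: items[1] = 5-2 = 3 → [5, 3, 6, 6, 3]
i=2: items[2] = 3-6 = -3 → [5, 3, -3, 6, 3]
i=3: items[3] = (-3)-6 = -9 → [5, 3, -3, -9, 3]
i=4: items[4] = (-9)-3 = -12 → [5, 3, -3, -9, -12]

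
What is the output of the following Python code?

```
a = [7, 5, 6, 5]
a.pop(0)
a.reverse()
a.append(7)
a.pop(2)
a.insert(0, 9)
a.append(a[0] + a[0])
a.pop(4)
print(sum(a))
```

pop(0) removes 7 → [5, 6, 5]
reverse → [5, 6, 5]
append 7 → [5, 6, 5, 7]
pop(2) removes 5 → [5, 6, 7]
insert 9 at 0 → [9, 5, 6, 7]
append a[0]+a[0] = 9+9 = 18 → [9, 5, 6, 7, 18]
pop(4) removes 18 → [9, 5, 6, 7]
sum = 27

27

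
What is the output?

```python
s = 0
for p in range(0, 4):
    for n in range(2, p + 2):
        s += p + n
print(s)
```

30

p=1,n=2: s = 0+3 = 3
p=2,n=2: s = 3+4 = 7
p=2,n=3: s = 7+5 = 12
p=3,n=2: s = 12+5 = 17
p=3,n=3: s = 17+6 = 23
p=3,n=4: s = 23+7 = 30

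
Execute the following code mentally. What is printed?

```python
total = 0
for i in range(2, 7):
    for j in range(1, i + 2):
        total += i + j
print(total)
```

i=2,j=1: total = 0+3 = 3
i=2,j=2: total = 3+4 = 7
i=2,j=3: total = 7+5 = 12
i=3,j=1: total = 12+4 = 16
i=3,j=2: total = 16+5 = 21
i=3,j=3: total = 21+6 = 27
i=3,j=4: total = 27+7 = 34
i=4,j=1: total = 34+5 = 39
i=4,j=2: total = 39+6 = 45
i=4,j=3: total = 45+7 = 52
i=4,j=4: total = 52+8 = 60
i=4,j=5: total = 60+9 = 69
i=5,j=1: total = 69+6 = 75
i=5,j=2: total = 75+7 = 82
i=5,j=3: total = 82+8 = 90
i=5,j=4: total = 90+9 = 99
i=5,j=5: total = 99+10 = 109
i=5,j=6: total = 109+11 = 120
i=6,j=1: total = 120+7 = 127
i=6,j=2: total = 127+8 = 135
i=6,j=3: total = 135+9 = 144
i=6,j=4: total = 144+10 = 154
i=6,j=5: total = 154+11 = 165
i=6,j=6: total = 165+12 = 177
i=6,j=7: total = 177+13 = 190

190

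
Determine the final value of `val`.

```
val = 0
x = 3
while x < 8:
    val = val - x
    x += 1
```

-25

x=3: val = 0-3 = -3
x=4: val = (-3)-4 = -7
x=5: val = (-7)-5 = -12
x=6: val = (-12)-6 = -18
x=7: val = (-18)-7 = -25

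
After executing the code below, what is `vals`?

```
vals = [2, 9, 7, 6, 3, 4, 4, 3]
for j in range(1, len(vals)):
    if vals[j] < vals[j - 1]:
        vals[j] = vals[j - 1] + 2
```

[2, 9, 11, 13, 15, 17, 19, 21]

j=1: 9>=2, unchanged → [2, 9, 7, 6, 3, 4, 4, 3]
j=2: 7<9, vals[2] = 9+2 = 11 → [2, 9, 11, 6, 3, 4, 4, 3]
j=3: 6<11, vals[3] = 11+2 = 13 → [2, 9, 11, 13, 3, 4, 4, 3]
j=4: 3<13, vals[4] = 13+2 = 15 → [2, 9, 11, 13, 15, 4, 4, 3]
j=5: 4<15, vals[5] = 15+2 = 17 → [2, 9, 11, 13, 15, 17, 4, 3]
j=6: 4<17, vals[6] = 17+2 = 19 → [2, 9, 11, 13, 15, 17, 19, 3]
j=7: 3<19, vals[7] = 19+2 = 21 → [2, 9, 11, 13, 15, 17, 19, 21]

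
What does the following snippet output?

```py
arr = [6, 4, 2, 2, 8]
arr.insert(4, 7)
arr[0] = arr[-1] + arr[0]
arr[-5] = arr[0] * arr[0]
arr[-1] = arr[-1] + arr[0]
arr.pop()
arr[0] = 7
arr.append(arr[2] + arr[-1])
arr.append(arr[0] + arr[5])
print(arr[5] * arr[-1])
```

144

insert 7 at 4 → [6, 4, 2, 2, 7, 8]
arr[0] = arr[-1]+arr[0] = 8+6 = 14 → [14, 4, 2, 2, 7, 8]
arr[-5] = arr[0]*arr[0] = 14*14 = 196 → [14, 196, 2, 2, 7, 8]
arr[-1] = arr[-1]+arr[0] = 8+14 = 22 → [14, 196, 2, 2, 7, 22]
pop() removes 22 → [14, 196, 2, 2, 7]
arr[0] = 7 → [7, 196, 2, 2, 7]
append arr[2]+arr[-1] = 2+7 = 9 → [7, 196, 2, 2, 7, 9]
append arr[0]+arr[5] = 7+9 = 16 → [7, 196, 2, 2, 7, 9, 16]
arr[5]*arr[-1] = 9*16 = 144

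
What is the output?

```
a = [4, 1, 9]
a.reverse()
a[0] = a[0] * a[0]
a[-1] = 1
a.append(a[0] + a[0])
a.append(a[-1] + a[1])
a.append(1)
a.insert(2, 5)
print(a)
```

reverse → [9, 1, 4]
a[0] = a[0]*a[0] = 9*9 = 81 → [81, 1, 4]
a[-1] = 1 → [81, 1, 1]
append a[0]+a[0] = 81+81 = 162 → [81, 1, 1, 162]
append a[-1]+a[1] = 162+1 = 163 → [81, 1, 1, 162, 163]
append 1 → [81, 1, 1, 162, 163, 1]
insert 5 at 2 → [81, 1, 5, 1, 162, 163, 1]

[81, 1, 5, 1, 162, 163, 1]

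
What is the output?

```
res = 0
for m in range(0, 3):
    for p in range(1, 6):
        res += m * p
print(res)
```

m=0,p=1: res = 0+0 = 0
m=0,p=2: res = 0+0 = 0
m=0,p=3: res = 0+0 = 0
m=0,p=4: res = 0+0 = 0
m=0,p=5: res = 0+0 = 0
m=1,p=1: res = 0+1 = 1
m=1,p=2: res = 1+2 = 3
m=1,p=3: res = 3+3 = 6
m=1,p=4: res = 6+4 = 10
m=1,p=5: res = 10+5 = 15
m=2,p=1: res = 15+2 = 17
m=2,p=2: res = 17+4 = 21
m=2,p=3: res = 21+6 = 27
m=2,p=4: res = 27+8 = 35
m=2,p=5: res = 35+10 = 45

45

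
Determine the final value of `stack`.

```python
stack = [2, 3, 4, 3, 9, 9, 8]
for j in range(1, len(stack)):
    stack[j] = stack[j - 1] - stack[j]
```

j=1: stack[1] = 2-3 = -1 → [2, -1, 4, 3, 9, 9, 8]
j=2: stack[2] = (-1)-4 = -5 → [2, -1, -5, 3, 9, 9, 8]
j=3: stack[3] = (-5)-3 = -8 → [2, -1, -5, -8, 9, 9, 8]
j=4: stack[4] = (-8)-9 = -17 → [2, -1, -5, -8, -17, 9, 8]
j=5: stack[5] = (-17)-9 = -26 → [2, -1, -5, -8, -17, -26, 8]
j=6: stack[6] = (-26)-8 = -34 → [2, -1, -5, -8, -17, -26, -34]

[2, -1, -5, -8, -17, -26, -34]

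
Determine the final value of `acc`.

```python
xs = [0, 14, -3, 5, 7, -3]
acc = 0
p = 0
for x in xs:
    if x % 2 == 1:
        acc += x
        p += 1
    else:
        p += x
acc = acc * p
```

108

x=0: not odd; p=0
x=14: not odd; p=14
x=-3: odd, acc = 0+(-3) = -3; p=15
x=5: odd, acc = (-3)+5 = 2; p=16
x=7: odd, acc = 2+7 = 9; p=17
x=-3: odd, acc = 9+(-3) = 6; p=18
acc*p = 6*18 = 108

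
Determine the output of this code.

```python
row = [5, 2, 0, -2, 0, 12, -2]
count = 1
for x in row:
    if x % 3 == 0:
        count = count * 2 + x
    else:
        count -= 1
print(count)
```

-1

x=5: not %3==0, count = 1-1 = 0
x=2: not %3==0, count = 0-1 = -1
x=0: %3==0, count = (-1)*2+0 = -2
x=-2: not %3==0, count = (-2)-1 = -3
x=0: %3==0, count = (-3)*2+0 = -6
x=12: %3==0, count = (-6)*2+12 = 0
x=-2: not %3==0, count = 0-1 = -1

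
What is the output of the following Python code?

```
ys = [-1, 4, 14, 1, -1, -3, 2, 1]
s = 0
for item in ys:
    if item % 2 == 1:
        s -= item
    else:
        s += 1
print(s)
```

6

item=-1: odd, s = 0-(-1) = 1
item=4: not odd, s = 1+1 = 2
item=14: not odd, s = 2+1 = 3
item=1: odd, s = 3-1 = 2
item=-1: odd, s = 2-(-1) = 3
item=-3: odd, s = 3-(-3) = 6
item=2: not odd, s = 6+1 = 7
item=1: odd, s = 7-1 = 6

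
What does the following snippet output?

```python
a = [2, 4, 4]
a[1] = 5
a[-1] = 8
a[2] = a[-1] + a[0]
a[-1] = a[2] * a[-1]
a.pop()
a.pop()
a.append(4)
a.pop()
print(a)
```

[2]

a[1] = 5 → [2, 5, 4]
a[-1] = 8 → [2, 5, 8]
a[2] = a[-1]+a[0] = 8+2 = 10 → [2, 5, 10]
a[-1] = a[2]*a[-1] = 10*10 = 100 → [2, 5, 100]
pop() removes 100 → [2, 5]
pop() removes 5 → [2]
append 4 → [2, 4]
pop() removes 4 → [2]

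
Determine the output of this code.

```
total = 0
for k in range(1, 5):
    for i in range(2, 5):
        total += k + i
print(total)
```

k=1,i=2: total = 0+3 = 3
k=1,i=3: total = 3+4 = 7
k=1,i=4: total = 7+5 = 12
k=2,i=2: total = 12+4 = 16
k=2,i=3: total = 16+5 = 21
k=2,i=4: total = 21+6 = 27
k=3,i=2: total = 27+5 = 32
k=3,i=3: total = 32+6 = 38
k=3,i=4: total = 38+7 = 45
k=4,i=2: total = 45+6 = 51
k=4,i=3: total = 51+7 = 58
k=4,i=4: total = 58+8 = 66

66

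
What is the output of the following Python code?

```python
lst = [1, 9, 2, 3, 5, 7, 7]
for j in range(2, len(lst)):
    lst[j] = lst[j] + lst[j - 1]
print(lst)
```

j=2: lst[2] = 2+9 = 11 → [1, 9, 11, 3, 5, 7, 7]
j=3: lst[3] = 3+11 = 14 → [1, 9, 11, 14, 5, 7, 7]
j=4: lst[4] = 5+14 = 19 → [1, 9, 11, 14, 19, 7, 7]
j=5: lst[5] = 7+19 = 26 → [1, 9, 11, 14, 19, 26, 7]
j=6: lst[6] = 7+26 = 33 → [1, 9, 11, 14, 19, 26, 33]

[1, 9, 11, 14, 19, 26, 33]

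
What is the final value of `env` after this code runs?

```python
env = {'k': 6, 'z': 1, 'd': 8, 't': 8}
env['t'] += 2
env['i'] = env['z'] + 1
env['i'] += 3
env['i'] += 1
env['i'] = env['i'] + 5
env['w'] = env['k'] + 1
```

env['t'] = 8+2 = 10 → {'k': 6, 'z': 1, 'd': 8, 't': 10}
env['i'] = env['z']+1 = 2 → {'k': 6, 'z': 1, 'd': 8, 't': 10, 'i': 2}
env['i'] = 2+3 = 5 → {'k': 6, 'z': 1, 'd': 8, 't': 10, 'i': 5}
env['i'] = 5+1 = 6 → {'k': 6, 'z': 1, 'd': 8, 't': 10, 'i': 6}
env['i'] = env['i']+5 = 11 → {'k': 6, 'z': 1, 'd': 8, 't': 10, 'i': 11}
env['w'] = env['k']+1 = 7 → {'k': 6, 'z': 1, 'd': 8, 't': 10, 'i': 11, 'w': 7}

{'k': 6, 'z': 1, 'd': 8, 't': 10, 'i': 11, 'w': 7}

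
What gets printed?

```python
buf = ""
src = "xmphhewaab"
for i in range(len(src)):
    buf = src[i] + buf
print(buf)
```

i=0: prepend 'x' → 'x'
i=1: prepend 'm' → 'mx'
i=2: prepend 'p' → 'pmx'
i=3: prepend 'h' → 'hpmx'
i=4: prepend 'h' → 'hhpmx'
i=5: prepend 'e' → 'ehhpmx'
i=6: prepend 'w' → 'wehhpmx'
i=7: prepend 'a' → 'awehhpmx'
i=8: prepend 'a' → 'aawehhpmx'
i=9: prepend 'b' → 'baawehhpmx'

baawehhpmx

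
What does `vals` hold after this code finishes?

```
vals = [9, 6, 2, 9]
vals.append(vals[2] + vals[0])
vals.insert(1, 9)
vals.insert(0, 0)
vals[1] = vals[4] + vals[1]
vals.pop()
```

[0, 11, 9, 6, 2, 9]

append vals[2]+vals[0] = 2+9 = 11 → [9, 6, 2, 9, 11]
insert 9 at 1 → [9, 9, 6, 2, 9, 11]
insert 0 at 0 → [0, 9, 9, 6, 2, 9, 11]
vals[1] = vals[4]+vals[1] = 2+9 = 11 → [0, 11, 9, 6, 2, 9, 11]
pop() removes 11 → [0, 11, 9, 6, 2, 9]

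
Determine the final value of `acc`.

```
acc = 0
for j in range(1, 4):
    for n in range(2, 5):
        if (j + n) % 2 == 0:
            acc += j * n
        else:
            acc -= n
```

9

j=1,n=2: odd sum, acc = 0-2 = -2
j=1,n=3: even sum, acc = (-2)+3 = 1
j=1,n=4: odd sum, acc = 1-4 = -3
j=2,n=2: even sum, acc = (-3)+4 = 1
j=2,n=3: odd sum, acc = 1-3 = -2
j=2,n=4: even sum, acc = (-2)+8 = 6
j=3,n=2: odd sum, acc = 6-2 = 4
j=3,n=3: even sum, acc = 4+9 = 13
j=3,n=4: odd sum, acc = 13-4 = 9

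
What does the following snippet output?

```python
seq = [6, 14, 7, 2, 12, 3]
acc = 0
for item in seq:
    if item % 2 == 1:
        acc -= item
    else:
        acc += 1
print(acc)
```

-6

item=6: not odd, acc = 0+1 = 1
item=14: not odd, acc = 1+1 = 2
item=7: odd, acc = 2-7 = -5
item=2: not odd, acc = (-5)+1 = -4
item=12: not odd, acc = (-4)+1 = -3
item=3: odd, acc = (-3)-3 = -6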